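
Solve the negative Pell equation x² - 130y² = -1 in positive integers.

We need x² = 130y² - 1. Try successive y:
y = 1: x² = 130·1² - 1 = 129, not a perfect square
y = 2: x² = 130·2² - 1 = 519, not a perfect square
y = 3: x² = 130·3² - 1 = 1169, not a perfect square
...
y = 5: x² = 130·5² - 1 = 3249 = 57² ✓
Check: 57² - 130·5² = 3249 - 3250 = -1 ✓

x = 57, y = 5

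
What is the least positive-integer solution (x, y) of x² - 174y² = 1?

We seek the smallest positive integers (x, y) with x² - 174y² = 1, i.e., x² = 174y² + 1.
Try successive y values:
y = 1: x² = 174·1² + 1 = 175, not a perfect square
y = 2: x² = 174·2² + 1 = 697, not a perfect square
y = 3: x² = 174·3² + 1 = 1567, not a perfect square
... continuing the search (or via continued fractions) ...
y = 110: x² = 174·110² + 1 = 2105401, x = 1451 ✓

Verify: 1451² - 174·110² = 2105401 - 2105400 = 1 ✓

x = 1451, y = 110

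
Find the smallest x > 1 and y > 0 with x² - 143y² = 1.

We seek the smallest positive integers (x, y) with x² - 143y² = 1, i.e., x² = 143y² + 1.
Try successive y values:
y = 1: x² = 143·1² + 1 = 144, x = 12 ✓

Verify: 12² - 143·1² = 144 - 143 = 1 ✓

x = 12, y = 1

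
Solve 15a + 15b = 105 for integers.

Step 1: Check solvability.
gcd(15, 15) = 15
Since 15 divides 105, solutions exist.

Step 2: Apply extended Euclidean algorithm to find gcd.
We find integers such that 15*x0 + 15*y0 = 15

Step 3: Scale the particular solution.
Multiply by 105/15 = 7:
a = 0, b = 7

Step 4: Verify.
15*(0) + 15*(7) = 105 = 105 ✓

a = 0, b = 7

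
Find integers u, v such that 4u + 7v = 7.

Step 1: Check solvability.
gcd(4, 7) = 1
Since 1 divides 7, solutions exist.

Step 2: Apply extended Euclidean algorithm to find gcd.
We find integers such that 4*x0 + 7*y0 = 1

Step 3: Scale the particular solution.
Multiply by 7/1 = 7:
u = 14, v = -7

Step 4: Verify.
4*(14) + 7*(-7) = 7 = 7 ✓

u = 14, v = -7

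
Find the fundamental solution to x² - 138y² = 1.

We seek the smallest positive integers (x, y) with x² - 138y² = 1, i.e., x² = 138y² + 1.
Try successive y values:
y = 1: x² = 138·1² + 1 = 139, not a perfect square
y = 2: x² = 138·2² + 1 = 553, not a perfect square
y = 3: x² = 138·3² + 1 = 1243, not a perfect square
... continuing the search (or via continued fractions) ...
y = 4: x² = 138·4² + 1 = 2209, x = 47 ✓

Verify: 47² - 138·4² = 2209 - 2208 = 1 ✓

x = 47, y = 4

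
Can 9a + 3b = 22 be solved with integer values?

Step 1: Compute gcd(9, 3).
gcd(9, 3) = 3

Step 2: Check divisibility.
Does 3 divide 22? 22 = 3 x 7 + 1, so no.

By the theorem on linear Diophantine equations, 9a + 3b = 22 has integer solutions if and only if gcd(9, 3) divides 22. Since 3 does not divide 22, no solutions exist.

No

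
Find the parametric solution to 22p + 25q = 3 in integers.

Step 1: Compute gcd(22, 25) = 1.
Since 1 divides 3, solutions exist.

Step 2: Find a particular solution using extended Euclidean algorithm.
We get p₀ = 24, q₀ = -21.
Check: 22*24 + 25*-21 = 3 = 3 ✓

Step 3: Write the general solution.
p = 24 + (25/1)t = 24 + 25t
q = -21 - (22/1)t = -21 - 22t
for any integer t.

p = 24 + 25t, q = -21 - 22t for integer t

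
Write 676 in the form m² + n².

We need to find integers m, n > 0 such that m² + n² = 676.
Trying m = 10: n² = 676 - 10² = 676 - 100 = 576
n = 24
Check: 10² + 24² = 100 + 576 = 676 ✓

676 = 10² + 24²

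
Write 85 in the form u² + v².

We need to find integers u, v > 0 such that u² + v² = 85.
Trying u = 2: v² = 85 - 2² = 85 - 4 = 81
v = 9
Check: 2² + 9² = 4 + 81 = 85 ✓

85 = 2² + 9²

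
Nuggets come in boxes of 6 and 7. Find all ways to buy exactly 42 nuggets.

We need non-negative integers (x, y) with 6x + 7y = 42.
For each x in 0..7, check if 42 - 6x is a non-negative multiple of 7.
x = 0: 7y = 42, y = 6 ✓
x = 7: 7y = 0, y = 0 ✓

(0 boxes of 6, 6 boxes of 7), (7 boxes of 6, 0 boxes of 7)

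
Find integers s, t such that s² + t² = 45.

We need to find integers s, t > 0 such that s² + t² = 45.
Trying s = 3: t² = 45 - 3² = 45 - 9 = 36
t = 6
Check: 3² + 6² = 9 + 36 = 45 ✓

45 = 3² + 6²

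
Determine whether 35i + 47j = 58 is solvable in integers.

Step 1: Compute gcd(35, 47).
gcd(35, 47) = 1

Step 2: Check divisibility.
Does 1 divide 58? 58 = 1 x 58, so yes.

By the theorem on linear Diophantine equations, 35i + 47j = 58 has integer solutions if and only if gcd(35, 47) divides 58. Since 1 | 58, solutions exist.

Yes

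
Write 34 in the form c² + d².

We need to find integers c, d > 0 such that c² + d² = 34.
Trying c = 3: d² = 34 - 3² = 34 - 9 = 25
d = 5
Check: 3² + 5² = 9 + 25 = 34 ✓

34 = 3² + 5²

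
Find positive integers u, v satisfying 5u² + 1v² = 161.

Try small values of u and check whether (161 - 5u²)/1 is a perfect square.
u = 4: 5·4² = 80, so 1v² = 161 - 80 = 81, giving v² = 81, v = 9.
Check: 5·4² + 1·9² = 80 + 81 = 161 ✓

u = 4, v = 9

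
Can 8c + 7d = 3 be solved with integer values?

Step 1: Compute gcd(8, 7).
gcd(8, 7) = 1

Step 2: Check divisibility.
Does 1 divide 3? 3 = 1 x 3, so yes.

By the theorem on linear Diophantine equations, 8c + 7d = 3 has integer solutions if and only if gcd(8, 7) divides 3. Since 1 | 3, solutions exist.

Yes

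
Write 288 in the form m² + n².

We need to find integers m, n > 0 such that m² + n² = 288.
Trying m = 12: n² = 288 - 12² = 288 - 144 = 144
n = 12
Check: 12² + 12² = 144 + 144 = 288 ✓

288 = 12² + 12²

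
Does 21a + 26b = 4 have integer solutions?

Step 1: Compute gcd(21, 26).
gcd(21, 26) = 1

Step 2: Check divisibility.
Does 1 divide 4? 4 = 1 x 4, so yes.

By the theorem on linear Diophantine equations, 21a + 26b = 4 has integer solutions if and only if gcd(21, 26) divides 4. Since 1 | 4, solutions exist.

Yes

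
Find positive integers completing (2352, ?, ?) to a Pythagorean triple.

We need the other leg and hypotenuse such that 2352² + x² = c².
Take x = 3689, c = 4375: 2352² + 3689² = 5531904 + 13608721 = 19140625 = 4375² ✓
Triple: (3689, 2352, 4375)

(3689, 2352, 4375)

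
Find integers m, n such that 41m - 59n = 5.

Step 1: Check solvability.
gcd(41, 59) = 1
Since 1 divides 5, solutions exist.

Step 2: Apply extended Euclidean algorithm to find gcd.
We find integers such that 41*x0 + 59*y0 = 1

Step 3: Scale the particular solution.
Multiply by 5/1 = 5:
m = -115, n = -80

Step 4: Verify.
41*(-115) - 59*(-80) = 5 = 5 ✓

m = -115, n = -80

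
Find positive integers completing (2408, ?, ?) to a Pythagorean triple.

We need the other leg and hypotenuse such that 2408² + x² = c².
Take x = 7200, c = 7592: 2408² + 7200² = 5798464 + 51840000 = 57638464 = 7592² ✓
Triple: (2408, 7200, 7592)

(2408, 7200, 7592)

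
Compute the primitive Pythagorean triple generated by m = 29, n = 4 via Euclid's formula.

a = m² - n² = 29² - 4² = 841 - 16 = 825
b = 2mn = 2·29·4 = 232
c = m² + n² = 841 + 16 = 857
Verify: 825² + 232² = 680625 + 53824 = 734449 = 857² ✓

(825, 232, 857)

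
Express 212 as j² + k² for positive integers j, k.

We need to find integers j, k > 0 such that j² + k² = 212.
Trying j = 4: k² = 212 - 4² = 212 - 16 = 196
k = 14
Check: 4² + 14² = 16 + 196 = 212 ✓

212 = 4² + 14²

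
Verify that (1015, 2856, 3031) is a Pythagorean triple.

Compute a² + b² = 1015² + 2856² = 1030225 + 8156736 = 9186961
Compute c² = 3031² = 9186961
Since 9186961 = 9186961, confirmed.

Yes, it is a Pythagorean triple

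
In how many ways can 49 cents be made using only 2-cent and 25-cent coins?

We need non-negative integers (x, y) with 2x + 25y = 49.
For each x from 0 to 24, check if (49 - 2x) is a non-negative multiple of 25.
Solutions (x, y): (12,1)
Count: 1

1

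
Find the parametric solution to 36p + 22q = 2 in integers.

Step 1: Compute gcd(36, 22) = 2.
Since 2 divides 2, solutions exist.

Step 2: Find a particular solution using extended Euclidean algorithm.
We get p₀ = -3, q₀ = 5.
Check: 36*-3 + 22*5 = 2 = 2 ✓

Step 3: Write the general solution.
p = -3 + (22/2)t = -3 + 11t
q = 5 - (36/2)t = 5 - 18t
for any integer t.

p = -3 + 11t, q = 5 - 18t for integer t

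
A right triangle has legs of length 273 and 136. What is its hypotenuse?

c² = a² + b² = 273² + 136² = 74529 + 18496 = 93025
c = 305

305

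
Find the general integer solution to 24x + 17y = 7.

Step 1: Compute gcd(24, 17) = 1.
Since 1 divides 7, solutions exist.

Step 2: Find a particular solution using extended Euclidean algorithm.
We get x₀ = 35, y₀ = -49.
Check: 24*35 + 17*-49 = 7 = 7 ✓

Step 3: Write the general solution.
x = 35 + (17/1)t = 35 + 17t
y = -49 - (24/1)t = -49 - 24t
for any integer t.

x = 35 + 17t, y = -49 - 24t for integer t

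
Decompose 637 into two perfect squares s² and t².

We need to find integers s, t > 0 such that s² + t² = 637.
Trying s = 14: t² = 637 - 14² = 637 - 196 = 441
t = 21
Check: 14² + 21² = 196 + 441 = 637 ✓

637 = 14² + 21²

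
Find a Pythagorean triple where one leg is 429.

We need the other leg and hypotenuse such that 429² + x² = c².
Take x = 460, c = 629: 429² + 460² = 184041 + 211600 = 395641 = 629² ✓
Triple: (429, 460, 629)

(429, 460, 629)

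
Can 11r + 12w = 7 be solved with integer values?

Step 1: Compute gcd(11, 12).
gcd(11, 12) = 1

Step 2: Check divisibility.
Does 1 divide 7? 7 = 1 x 7, so yes.

By the theorem on linear Diophantine equations, 11r + 12w = 7 has integer solutions if and only if gcd(11, 12) divides 7. Since 1 | 7, solutions exist.

Yes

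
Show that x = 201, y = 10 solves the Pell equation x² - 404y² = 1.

Compute x² = 201² = 40401
Compute 404y² = 404·10² = 404·100 = 40400
x² - 404y² = 40401 - 40400 = 1
Since this equals 1, (201, 10) is a solution.

Yes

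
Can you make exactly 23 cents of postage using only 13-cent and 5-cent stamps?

We need non-negative x, y with 13x + 5y = 23.
gcd(13, 5) = 1 divides 23, so integer solutions exist.
Search for a non-negative one: x = 1 gives 5y = 23 - 13 = 10, so y = 2.
Check: 13·1 + 5·2 = 23 ✓

Yes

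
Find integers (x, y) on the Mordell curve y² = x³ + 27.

Try small integer x values and check whether x³ + 27 is a perfect square.
x = -3: x³ + 27 = -3³ + 27 = -27 + 27 = 0
Is 0 a perfect square? 0² = 0 ✓
So (x, y) = (-3, 0) is a solution.

x = -3, y = 0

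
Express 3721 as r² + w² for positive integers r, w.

We need to find integers r, w > 0 such that r² + w² = 3721.
Trying r = 11: w² = 3721 - 11² = 3721 - 121 = 3600
w = 60
Check: 11² + 60² = 121 + 3600 = 3721 ✓

3721 = 11² + 60²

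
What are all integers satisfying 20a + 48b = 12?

Step 1: Compute gcd(20, 48) = 4.
Since 4 divides 12, solutions exist.

Step 2: Find a particular solution using extended Euclidean algorithm.
We get a₀ = 15, b₀ = -6.
Check: 20*15 + 48*-6 = 12 = 12 ✓

Step 3: Write the general solution.
a = 15 + (48/4)t = 15 + 12t
b = -6 - (20/4)t = -6 - 5t
for any integer t.

a = 15 + 12t, b = -6 - 5t for integer t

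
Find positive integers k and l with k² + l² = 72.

We need to find integers k, l > 0 such that k² + l² = 72.
Trying k = 6: l² = 72 - 6² = 72 - 36 = 36
l = 6
Check: 6² + 6² = 36 + 36 = 72 ✓

72 = 6² + 6²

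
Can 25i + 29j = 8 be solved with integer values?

Step 1: Compute gcd(25, 29).
gcd(25, 29) = 1

Step 2: Check divisibility.
Does 1 divide 8? 8 = 1 x 8, so yes.

By the theorem on linear Diophantine equations, 25i + 29j = 8 has integer solutions if and only if gcd(25, 29) divides 8. Since 1 | 8, solutions exist.

Yes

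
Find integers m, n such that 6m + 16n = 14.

Step 1: Check solvability.
gcd(6, 16) = 2
Since 2 divides 14, solutions exist.

Step 2: Apply extended Euclidean algorithm to find gcd.
We find integers such that 6*x0 + 16*y0 = 2

Step 3: Scale the particular solution.
Multiply by 14/2 = 7:
m = 21, n = -7

Step 4: Verify.
6*(21) + 16*(-7) = 14 = 14 ✓

m = 21, n = -7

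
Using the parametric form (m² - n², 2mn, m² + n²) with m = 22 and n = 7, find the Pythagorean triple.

a = m² - n² = 22² - 7² = 484 - 49 = 435
b = 2mn = 2·22·7 = 308
c = m² + n² = 484 + 49 = 533
Verify: 435² + 308² = 189225 + 94864 = 284089 = 533² ✓

(435, 308, 533)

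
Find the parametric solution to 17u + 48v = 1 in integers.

Step 1: Compute gcd(17, 48) = 1.
Since 1 divides 1, solutions exist.

Step 2: Find a particular solution using extended Euclidean algorithm.
We get u₀ = 17, v₀ = -6.
Check: 17*17 + 48*-6 = 1 = 1 ✓

Step 3: Write the general solution.
u = 17 + (48/1)t = 17 + 48t
v = -6 - (17/1)t = -6 - 17t
for any integer t.

u = 17 + 48t, v = -6 - 17t for integer t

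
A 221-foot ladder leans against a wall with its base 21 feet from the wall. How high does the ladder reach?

The ladder, wall, and ground form a right triangle with hypotenuse 221 and one leg 21.
By the Pythagorean theorem: h² = 221² - 21² = 48841 - 441 = 48400
h = √48400 = 220 feet

220 feet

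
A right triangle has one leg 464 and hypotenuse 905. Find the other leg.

a² = c² - b² = 819025 - 215296 = 603729
a = 777

777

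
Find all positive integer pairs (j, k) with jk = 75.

The positive divisors of 75 are: 1, 3, 5, 15, 25, 75.
Each divisor d gives the pair (d, 75/d):
(1, 75), (3, 25), (5, 15), (15, 5), (25, 3), (75, 1)

(1, 75), (3, 25), (5, 15), (15, 5), (25, 3), (75, 1)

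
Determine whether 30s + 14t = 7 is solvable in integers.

Step 1: Compute gcd(30, 14).
gcd(30, 14) = 2

Step 2: Check divisibility.
Does 2 divide 7? 7 = 2 x 3 + 1, so no.

By the theorem on linear Diophantine equations, 30s + 14t = 7 has integer solutions if and only if gcd(30, 14) divides 7. Since 2 does not divide 7, no solutions exist.

No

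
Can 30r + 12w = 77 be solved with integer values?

Step 1: Compute gcd(30, 12).
gcd(30, 12) = 6

Step 2: Check divisibility.
Does 6 divide 77? 77 = 6 x 12 + 5, so no.

By the theorem on linear Diophantine equations, 30r + 12w = 77 has integer solutions if and only if gcd(30, 12) divides 77. Since 6 does not divide 77, no solutions exist.

No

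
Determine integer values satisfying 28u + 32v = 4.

Step 1: Check solvability.
gcd(28, 32) = 4
Since 4 divides 4, solutions exist.

Step 2: Apply extended Euclidean algorithm to find gcd.
We find integers such that 28*x0 + 32*y0 = 4

Step 3: Scale the particular solution.
Multiply by 4/4 = 1:
u = -1, v = 1

Step 4: Verify.
28*(-1) + 32*(1) = 4 = 4 ✓

u = -1, v = 1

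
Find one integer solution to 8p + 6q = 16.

Step 1: Check solvability.
gcd(8, 6) = 2
Since 2 divides 16, solutions exist.

Step 2: Apply extended Euclidean algorithm to find gcd.
We find integers such that 8*x0 + 6*y0 = 2

Step 3: Scale the particular solution.
Multiply by 16/2 = 8:
p = 8, q = -8

Step 4: Verify.
8*(8) + 6*(-8) = 16 = 16 ✓

p = 8, q = -8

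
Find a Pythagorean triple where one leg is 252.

We need the other leg and hypotenuse such that 252² + x² = c².
Take x = 115, c = 277: 252² + 115² = 63504 + 13225 = 76729 = 277² ✓
Triple: (115, 252, 277)

(115, 252, 277)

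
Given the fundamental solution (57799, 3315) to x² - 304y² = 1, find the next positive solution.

Solutions to x² - Dy² = 1 are generated by powers of (x₀ + y₀√D).
The next solution satisfies x₁ + y₁√304 = (x₀ + y₀√304)², giving:
x₁ = x₀² + 304y₀² = 57799² + 304·3315² = 3340724401 + 3340724400 = 6681448801
y₁ = 2x₀y₀ = 2·57799·3315 = 383207370

Verify: 6681448801² - 304·383207370² = 44641758080384337601 - 44641758080384337600 = 1 ✓

x = 6681448801, y = 383207370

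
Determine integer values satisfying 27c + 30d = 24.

Step 1: Check solvability.
gcd(27, 30) = 3
Since 3 divides 24, solutions exist.

Step 2: Apply extended Euclidean algorithm to find gcd.
We find integers such that 27*x0 + 30*y0 = 3

Step 3: Scale the particular solution.
Multiply by 24/3 = 8:
c = -8, d = 8

Step 4: Verify.
27*(-8) + 30*(8) = 24 = 24 ✓

c = -8, d = 8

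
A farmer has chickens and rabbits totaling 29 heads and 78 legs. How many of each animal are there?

Let c = chickens, r = rabbits.
Heads: c + r = 29
Legs: 2c + 4r = 78
From the first equation, c = 29 - r. Substitute:
2(29 - r) + 4r = 78
58 + 2r = 78
r = (78 - 58)/2 = 10
c = 29 - 10 = 19

Chickens: 19, Rabbits: 10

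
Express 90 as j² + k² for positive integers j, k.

We need to find integers j, k > 0 such that j² + k² = 90.
Trying j = 3: k² = 90 - 3² = 90 - 9 = 81
k = 9
Check: 3² + 9² = 9 + 81 = 90 ✓

90 = 3² + 9²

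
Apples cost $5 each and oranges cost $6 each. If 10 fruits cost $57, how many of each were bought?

Let a = apples, o = oranges.
a + o = 10
5a + 6o = 57
Substitute o = 10 - a:
5a + 6(10 - a) = 57
(5 - 6)a = 57 - 60
-1a = -3
a = 3, o = 10 - 3 = 7

Apples: 3, Oranges: 7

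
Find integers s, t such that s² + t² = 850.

We need to find integers s, t > 0 such that s² + t² = 850.
Trying s = 3: t² = 850 - 3² = 850 - 9 = 841
t = 29
Check: 3² + 29² = 9 + 841 = 850 ✓

850 = 3² + 29²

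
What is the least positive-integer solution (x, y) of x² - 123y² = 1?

We seek the smallest positive integers (x, y) with x² - 123y² = 1, i.e., x² = 123y² + 1.
Try successive y values:
y = 1: x² = 123·1² + 1 = 124, not a perfect square
y = 2: x² = 123·2² + 1 = 493, not a perfect square
y = 3: x² = 123·3² + 1 = 1108, not a perfect square
... continuing the search (or via continued fractions) ...
y = 11: x² = 123·11² + 1 = 14884, x = 122 ✓

Verify: 122² - 123·11² = 14884 - 14883 = 1 ✓

x = 122, y = 11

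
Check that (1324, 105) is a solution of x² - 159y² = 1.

Compute x² = 1324² = 1752976
Compute 159y² = 159·105² = 159·11025 = 1752975
x² - 159y² = 1752976 - 1752975 = 1
Since this equals 1, (1324, 105) is a solution.

Yes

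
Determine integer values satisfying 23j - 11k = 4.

Step 1: Check solvability.
gcd(23, 11) = 1
Since 1 divides 4, solutions exist.

Step 2: Apply extended Euclidean algorithm to find gcd.
We find integers such that 23*x0 + 11*y0 = 1

Step 3: Scale the particular solution.
Multiply by 4/1 = 4:
j = 4, k = 8

Step 4: Verify.
23*(4) - 11*(8) = 4 = 4 ✓

j = 4, k = 8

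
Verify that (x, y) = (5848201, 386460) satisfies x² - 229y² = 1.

Compute x² = 5848201² = 34201454936401
Compute 229y² = 229·386460² = 229·149351331600 = 34201454936400
x² - 229y² = 34201454936401 - 34201454936400 = 1
Since this equals 1, (5848201, 386460) is a solution.

Yes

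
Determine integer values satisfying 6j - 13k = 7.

Step 1: Check solvability.
gcd(6, 13) = 1
Since 1 divides 7, solutions exist.

Step 2: Apply extended Euclidean algorithm to find gcd.
We find integers such that 6*x0 + 13*y0 = 1

Step 3: Scale the particular solution.
Multiply by 7/1 = 7:
j = -14, k = -7

Step 4: Verify.
6*(-14) - 13*(-7) = 7 = 7 ✓

j = -14, k = -7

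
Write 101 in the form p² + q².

We need to find integers p, q > 0 such that p² + q² = 101.
Trying p = 1: q² = 101 - 1² = 101 - 1 = 100
q = 10
Check: 1² + 10² = 1 + 100 = 101 ✓

101 = 1² + 10²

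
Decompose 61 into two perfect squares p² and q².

We need to find integers p, q > 0 such that p² + q² = 61.
Trying p = 5: q² = 61 - 5² = 61 - 25 = 36
q = 6
Check: 5² + 6² = 25 + 36 = 61 ✓

61 = 5² + 6²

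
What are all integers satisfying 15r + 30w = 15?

Step 1: Compute gcd(15, 30) = 15.
Since 15 divides 15, solutions exist.

Step 2: Find a particular solution using extended Euclidean algorithm.
We get r₀ = 1, w₀ = 0.
Check: 15*1 + 30*0 = 15 = 15 ✓

Step 3: Write the general solution.
r = 1 + (30/15)t = 1 + 2t
w = 0 - (15/15)t = 0 - 1t
for any integer t.

r = 1 + 2t, w = 0 - 1t for integer t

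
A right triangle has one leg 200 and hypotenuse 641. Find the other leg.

a² = c² - b² = 410881 - 40000 = 370881
a = 609

609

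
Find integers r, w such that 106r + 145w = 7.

Step 1: Check solvability.
gcd(106, 145) = 1
Since 1 divides 7, solutions exist.

Step 2: Apply extended Euclidean algorithm to find gcd.
We find integers such that 106*x0 + 145*y0 = 1

Step 3: Scale the particular solution.
Multiply by 7/1 = 7:
r = 182, w = -133

Step 4: Verify.
106*(182) + 145*(-133) = 7 = 7 ✓

r = 182, w = -133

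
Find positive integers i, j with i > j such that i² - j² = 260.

Factor: i² - j² = (i+j)(i-j) = 260.
We need two factors of 260 with the same parity.
Use i+j = 130 and i-j = 2 (product 130·2 = 260).
Adding: 2i = 132, so i = 66.
Subtracting: 2j = 128, so j = 64.
Check: 66² - 64² = 4356 - 4096 = 260 ✓

i = 66, j = 64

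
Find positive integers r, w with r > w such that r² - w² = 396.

Factor: r² - w² = (r+w)(r-w) = 396.
We need two factors of 396 with the same parity.
Use r+w = 198 and r-w = 2 (product 198·2 = 396).
Adding: 2r = 200, so r = 100.
Subtracting: 2w = 196, so w = 98.
Check: 100² - 98² = 10000 - 9604 = 396 ✓

r = 100, w = 98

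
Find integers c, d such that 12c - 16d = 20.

Step 1: Check solvability.
gcd(12, 16) = 4
Since 4 divides 20, solutions exist.

Step 2: Apply extended Euclidean algorithm to find gcd.
We find integers such that 12*x0 + 16*y0 = 4

Step 3: Scale the particular solution.
Multiply by 20/4 = 5:
c = -5, d = -5

Step 4: Verify.
12*(-5) - 16*(-5) = 20 = 20 ✓

c = -5, d = -5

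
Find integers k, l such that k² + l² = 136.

We need to find integers k, l > 0 such that k² + l² = 136.
Trying k = 6: l² = 136 - 6² = 136 - 36 = 100
l = 10
Check: 6² + 10² = 36 + 100 = 136 ✓

136 = 6² + 10²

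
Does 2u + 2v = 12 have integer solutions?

Step 1: Compute gcd(2, 2).
gcd(2, 2) = 2

Step 2: Check divisibility.
Does 2 divide 12? 12 = 2 x 6, so yes.

By the theorem on linear Diophantine equations, 2u + 2v = 12 has integer solutions if and only if gcd(2, 2) divides 12. Since 2 | 12, solutions exist.

Yes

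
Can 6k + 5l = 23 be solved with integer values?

Step 1: Compute gcd(6, 5).
gcd(6, 5) = 1

Step 2: Check divisibility.
Does 1 divide 23? 23 = 1 x 23, so yes.

By the theorem on linear Diophantine equations, 6k + 5l = 23 has integer solutions if and only if gcd(6, 5) divides 23. Since 1 | 23, solutions exist.

Yes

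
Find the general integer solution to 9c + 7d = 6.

Step 1: Compute gcd(9, 7) = 1.
Since 1 divides 6, solutions exist.

Step 2: Find a particular solution using extended Euclidean algorithm.
We get c₀ = -18, d₀ = 24.
Check: 9*-18 + 7*24 = 6 = 6 ✓

Step 3: Write the general solution.
c = -18 + (7/1)t = -18 + 7t
d = 24 - (9/1)t = 24 - 9t
for any integer t.

c = -18 + 7t, d = 24 - 9t for integer t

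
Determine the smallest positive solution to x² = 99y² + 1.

We seek the smallest positive integers (x, y) with x² - 99y² = 1, i.e., x² = 99y² + 1.
Try successive y values:
y = 1: x² = 99·1² + 1 = 100, x = 10 ✓

Verify: 10² - 99·1² = 100 - 99 = 1 ✓

x = 10, y = 1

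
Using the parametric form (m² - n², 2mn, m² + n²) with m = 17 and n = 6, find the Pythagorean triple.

a = m² - n² = 17² - 6² = 289 - 36 = 253
b = 2mn = 2·17·6 = 204
c = m² + n² = 289 + 36 = 325
Verify: 253² + 204² = 64009 + 41616 = 105625 = 325² ✓

(253, 204, 325)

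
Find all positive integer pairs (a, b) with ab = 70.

The positive divisors of 70 are: 1, 2, 5, 7, 10, 14, 35, 70.
Each divisor d gives the pair (d, 70/d):
(1, 70), (2, 35), (5, 14), (7, 10), (10, 7), (14, 5), (35, 2), (70, 1)

(1, 70), (2, 35), (5, 14), (7, 10), (10, 7), (14, 5), (35, 2), (70, 1)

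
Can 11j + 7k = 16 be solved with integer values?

Step 1: Compute gcd(11, 7).
gcd(11, 7) = 1

Step 2: Check divisibility.
Does 1 divide 16? 16 = 1 x 16, so yes.

By the theorem on linear Diophantine equations, 11j + 7k = 16 has integer solutions if and only if gcd(11, 7) divides 16. Since 1 | 16, solutions exist.

Yes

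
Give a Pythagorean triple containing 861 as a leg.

We need the other leg and hypotenuse such that 861² + x² = c².
Take x = 620, c = 1061: 861² + 620² = 741321 + 384400 = 1125721 = 1061² ✓
Triple: (861, 620, 1061)

(861, 620, 1061)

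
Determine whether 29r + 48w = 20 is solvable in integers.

Step 1: Compute gcd(29, 48).
gcd(29, 48) = 1

Step 2: Check divisibility.
Does 1 divide 20? 20 = 1 x 20, so yes.

By the theorem on linear Diophantine equations, 29r + 48w = 20 has integer solutions if and only if gcd(29, 48) divides 20. Since 1 | 20, solutions exist.

Yes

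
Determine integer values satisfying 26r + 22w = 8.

Step 1: Check solvability.
gcd(26, 22) = 2
Since 2 divides 8, solutions exist.

Step 2: Apply extended Euclidean algorithm to find gcd.
We find integers such that 26*x0 + 22*y0 = 2

Step 3: Scale the particular solution.
Multiply by 8/2 = 4:
r = -20, w = 24

Step 4: Verify.
26*(-20) + 22*(24) = 8 = 8 ✓

r = -20, w = 24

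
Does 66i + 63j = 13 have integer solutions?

Step 1: Compute gcd(66, 63).
gcd(66, 63) = 3

Step 2: Check divisibility.
Does 3 divide 13? 13 = 3 x 4 + 1, so no.

By the theorem on linear Diophantine equations, 66i + 63j = 13 has integer solutions if and only if gcd(66, 63) divides 13. Since 3 does not divide 13, no solutions exist.

No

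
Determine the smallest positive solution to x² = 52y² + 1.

We seek the smallest positive integers (x, y) with x² - 52y² = 1, i.e., x² = 52y² + 1.
Try successive y values:
y = 1: x² = 52·1² + 1 = 53, not a perfect square
y = 2: x² = 52·2² + 1 = 209, not a perfect square
y = 3: x² = 52·3² + 1 = 469, not a perfect square
... continuing the search (or via continued fractions) ...
y = 90: x² = 52·90² + 1 = 421201, x = 649 ✓

Verify: 649² - 52·90² = 421201 - 421200 = 1 ✓

x = 649, y = 90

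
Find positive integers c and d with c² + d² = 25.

We need to find integers c, d > 0 such that c² + d² = 25.
Trying c = 3: d² = 25 - 3² = 25 - 9 = 16
d = 4
Check: 3² + 4² = 9 + 16 = 25 ✓

25 = 3² + 4²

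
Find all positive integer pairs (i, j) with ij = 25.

The positive divisors of 25 are: 1, 5, 25.
Each divisor d gives the pair (d, 25/d):
(1, 25), (5, 5), (25, 1)

(1, 25), (5, 5), (25, 1)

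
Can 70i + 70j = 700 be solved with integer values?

Step 1: Compute gcd(70, 70).
gcd(70, 70) = 70

Step 2: Check divisibility.
Does 70 divide 700? 700 = 70 x 10, so yes.

By the theorem on linear Diophantine equations, 70i + 70j = 700 has integer solutions if and only if gcd(70, 70) divides 700. Since 70 | 700, solutions exist.

Yes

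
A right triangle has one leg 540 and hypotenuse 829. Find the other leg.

a² = c² - b² = 687241 - 291600 = 395641
a = 629

629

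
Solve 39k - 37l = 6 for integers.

Step 1: Check solvability.
gcd(39, 37) = 1
Since 1 divides 6, solutions exist.

Step 2: Apply extended Euclidean algorithm to find gcd.
We find integers such that 39*x0 + 37*y0 = 1

Step 3: Scale the particular solution.
Multiply by 6/1 = 6:
k = -108, l = -114

Step 4: Verify.
39*(-108) - 37*(-114) = 6 = 6 ✓

k = -108, l = -114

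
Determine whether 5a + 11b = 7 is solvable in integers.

Step 1: Compute gcd(5, 11).
gcd(5, 11) = 1

Step 2: Check divisibility.
Does 1 divide 7? 7 = 1 x 7, so yes.

By the theorem on linear Diophantine equations, 5a + 11b = 7 has integer solutions if and only if gcd(5, 11) divides 7. Since 1 | 7, solutions exist.

Yes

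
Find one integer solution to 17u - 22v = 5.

Step 1: Check solvability.
gcd(17, 22) = 1
Since 1 divides 5, solutions exist.

Step 2: Apply extended Euclidean algorithm to find gcd.
We find integers such that 17*x0 + 22*y0 = 1

Step 3: Scale the particular solution.
Multiply by 5/1 = 5:
u = -45, v = -35

Step 4: Verify.
17*(-45) - 22*(-35) = 5 = 5 ✓

u = -45, v = -35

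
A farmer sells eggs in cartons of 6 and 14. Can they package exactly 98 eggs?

We need non-negative a, b with 6a + 14b = 98.
gcd(6, 14) = 2 divides 98.
Try a = 0: 14b = 98 - 0 = 98, so b = 7.
One way: 0 cartons of 6 and 7 cartons of 14.

Yes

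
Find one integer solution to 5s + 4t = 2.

Step 1: Check solvability.
gcd(5, 4) = 1
Since 1 divides 2, solutions exist.

Step 2: Apply extended Euclidean algorithm to find gcd.
We find integers such that 5*x0 + 4*y0 = 1

Step 3: Scale the particular solution.
Multiply by 2/1 = 2:
s = 2, t = -2

Step 4: Verify.
5*(2) + 4*(-2) = 2 = 2 ✓

s = 2, t = -2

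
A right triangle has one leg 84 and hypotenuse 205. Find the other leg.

a² = c² - b² = 42025 - 7056 = 34969
a = 187

187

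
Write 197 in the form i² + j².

We need to find integers i, j > 0 such that i² + j² = 197.
Trying i = 1: j² = 197 - 1² = 197 - 1 = 196
j = 14
Check: 1² + 14² = 1 + 196 = 197 ✓

197 = 1² + 14²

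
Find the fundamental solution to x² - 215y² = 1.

We seek the smallest positive integers (x, y) with x² - 215y² = 1, i.e., x² = 215y² + 1.
Try successive y values:
y = 1: x² = 215·1² + 1 = 216, not a perfect square
y = 2: x² = 215·2² + 1 = 861, not a perfect square
y = 3: x² = 215·3² + 1 = 1936, x = 44 ✓

Verify: 44² - 215·3² = 1936 - 1935 = 1 ✓

x = 44, y = 3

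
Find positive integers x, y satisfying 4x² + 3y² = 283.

Try small values of x and check whether (283 - 4x²)/3 is a perfect square.
x = 8: 4·8² = 256, so 3y² = 283 - 256 = 27, giving y² = 9, y = 3.
Check: 4·8² + 3·3² = 256 + 27 = 283 ✓

x = 8, y = 3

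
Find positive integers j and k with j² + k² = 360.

We need to find integers j, k > 0 such that j² + k² = 360.
Trying j = 6: k² = 360 - 6² = 360 - 36 = 324
k = 18
Check: 6² + 18² = 36 + 324 = 360 ✓

360 = 6² + 18²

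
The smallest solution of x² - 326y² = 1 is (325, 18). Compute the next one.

Solutions to x² - Dy² = 1 are generated by powers of (x₀ + y₀√D).
The next solution satisfies x₁ + y₁√326 = (x₀ + y₀√326)², giving:
x₁ = x₀² + 326y₀² = 325² + 326·18² = 105625 + 105624 = 211249
y₁ = 2x₀y₀ = 2·325·18 = 11700

Verify: 211249² - 326·11700² = 44626140001 - 44626140000 = 1 ✓

x = 211249, y = 11700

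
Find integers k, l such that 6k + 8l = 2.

Step 1: Check solvability.
gcd(6, 8) = 2
Since 2 divides 2, solutions exist.

Step 2: Apply extended Euclidean algorithm to find gcd.
We find integers such that 6*x0 + 8*y0 = 2

Step 3: Scale the particular solution.
Multiply by 2/2 = 1:
k = -1, l = 1

Step 4: Verify.
6*(-1) + 8*(1) = 2 = 2 ✓

k = -1, l = 1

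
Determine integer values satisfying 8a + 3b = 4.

Step 1: Check solvability.
gcd(8, 3) = 1
Since 1 divides 4, solutions exist.

Step 2: Apply extended Euclidean algorithm to find gcd.
We find integers such that 8*x0 + 3*y0 = 1

Step 3: Scale the particular solution.
Multiply by 4/1 = 4:
a = -4, b = 12

Step 4: Verify.
8*(-4) + 3*(12) = 4 = 4 ✓

a = -4, b = 12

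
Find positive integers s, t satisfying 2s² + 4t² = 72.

Try small values of s and check whether (72 - 2s²)/4 is a perfect square.
s = 2: 2·2² = 8, so 4t² = 72 - 8 = 64, giving t² = 16, t = 4.
Check: 2·2² + 4·4² = 8 + 64 = 72 ✓

s = 2, t = 4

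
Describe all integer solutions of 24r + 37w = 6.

Step 1: Compute gcd(24, 37) = 1.
Since 1 divides 6, solutions exist.

Step 2: Find a particular solution using extended Euclidean algorithm.
We get r₀ = 102, w₀ = -66.
Check: 24*102 + 37*-66 = 6 = 6 ✓

Step 3: Write the general solution.
r = 102 + (37/1)t = 102 + 37t
w = -66 - (24/1)t = -66 - 24t
for any integer t.

r = 102 + 37t, w = -66 - 24t for integer t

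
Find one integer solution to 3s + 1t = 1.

Step 1: Check solvability.
gcd(3, 1) = 1
Since 1 divides 1, solutions exist.

Step 2: Apply extended Euclidean algorithm to find gcd.
We find integers such that 3*x0 + 1*y0 = 1

Step 3: Scale the particular solution.
Multiply by 1/1 = 1:
s = 0, t = 1

Step 4: Verify.
3*(0) + 1*(1) = 1 = 1 ✓

s = 0, t = 1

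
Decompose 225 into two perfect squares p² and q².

We need to find integers p, q > 0 such that p² + q² = 225.
Trying p = 9: q² = 225 - 9² = 225 - 81 = 144
q = 12
Check: 9² + 12² = 81 + 144 = 225 ✓

225 = 9² + 12²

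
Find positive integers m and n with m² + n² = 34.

We need to find integers m, n > 0 such that m² + n² = 34.
Trying m = 3: n² = 34 - 3² = 34 - 9 = 25
n = 5
Check: 3² + 5² = 9 + 25 = 34 ✓

34 = 3² + 5²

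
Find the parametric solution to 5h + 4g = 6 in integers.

Step 1: Compute gcd(5, 4) = 1.
Since 1 divides 6, solutions exist.

Step 2: Find a particular solution using extended Euclidean algorithm.
We get h₀ = 6, g₀ = -6.
Check: 5*6 + 4*-6 = 6 = 6 ✓

Step 3: Write the general solution.
h = 6 + (4/1)t = 6 + 4t
g = -6 - (5/1)t = -6 - 5t
for any integer t.

h = 6 + 4t, g = -6 - 5t for integer t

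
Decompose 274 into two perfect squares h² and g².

We need to find integers h, g > 0 such that h² + g² = 274.
Trying h = 7: g² = 274 - 7² = 274 - 49 = 225
g = 15
Check: 7² + 15² = 49 + 225 = 274 ✓

274 = 7² + 15²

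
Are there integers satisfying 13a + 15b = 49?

Step 1: Compute gcd(13, 15).
gcd(13, 15) = 1

Step 2: Check divisibility.
Does 1 divide 49? 49 = 1 x 49, so yes.

By the theorem on linear Diophantine equations, 13a + 15b = 49 has integer solutions if and only if gcd(13, 15) divides 49. Since 1 | 49, solutions exist.

Yes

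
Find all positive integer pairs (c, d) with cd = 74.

The positive divisors of 74 are: 1, 2, 37, 74.
Each divisor d gives the pair (d, 74/d):
(1, 74), (2, 37), (37, 2), (74, 1)

(1, 74), (2, 37), (37, 2), (74, 1)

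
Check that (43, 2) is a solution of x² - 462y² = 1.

Compute x² = 43² = 1849
Compute 462y² = 462·2² = 462·4 = 1848
x² - 462y² = 1849 - 1848 = 1
Since this equals 1, (43, 2) is a solution.

Yes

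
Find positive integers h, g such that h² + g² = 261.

Search for h with 261 - h² a perfect square.
h = 6: 261 - 6² = 261 - 36 = 225 = 15² ✓
So h = 6, g = 15.

h = 6, g = 15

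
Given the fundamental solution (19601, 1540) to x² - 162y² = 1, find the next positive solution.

Solutions to x² - Dy² = 1 are generated by powers of (x₀ + y₀√D).
The next solution satisfies x₁ + y₁√162 = (x₀ + y₀√162)², giving:
x₁ = x₀² + 162y₀² = 19601² + 162·1540² = 384199201 + 384199200 = 768398401
y₁ = 2x₀y₀ = 2·19601·1540 = 60371080

Verify: 768398401² - 162·60371080² = 590436102659356801 - 590436102659356800 = 1 ✓

x = 768398401, y = 60371080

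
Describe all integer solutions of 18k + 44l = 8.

Step 1: Compute gcd(18, 44) = 2.
Since 2 divides 8, solutions exist.

Step 2: Find a particular solution using extended Euclidean algorithm.
We get k₀ = 20, l₀ = -8.
Check: 18*20 + 44*-8 = 8 = 8 ✓

Step 3: Write the general solution.
k = 20 + (44/2)t = 20 + 22t
l = -8 - (18/2)t = -8 - 9t
for any integer t.

k = 20 + 22t, l = -8 - 9t for integer t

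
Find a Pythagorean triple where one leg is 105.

We need the other leg and hypotenuse such that 105² + x² = c².
Take x = 88, c = 137: 105² + 88² = 11025 + 7744 = 18769 = 137² ✓
Triple: (105, 88, 137)

(105, 88, 137)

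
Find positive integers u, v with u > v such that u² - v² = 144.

Factor: u² - v² = (u+v)(u-v) = 144.
We need two factors of 144 with the same parity.
Use u+v = 72 and u-v = 2 (product 72·2 = 144).
Adding: 2u = 74, so u = 37.
Subtracting: 2v = 70, so v = 35.
Check: 37² - 35² = 1369 - 1225 = 144 ✓

u = 37, v = 35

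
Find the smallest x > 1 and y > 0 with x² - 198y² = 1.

We seek the smallest positive integers (x, y) with x² - 198y² = 1, i.e., x² = 198y² + 1.
Try successive y values:
y = 1: x² = 198·1² + 1 = 199, not a perfect square
y = 2: x² = 198·2² + 1 = 793, not a perfect square
y = 3: x² = 198·3² + 1 = 1783, not a perfect square
... continuing the search (or via continued fractions) ...
y = 14: x² = 198·14² + 1 = 38809, x = 197 ✓

Verify: 197² - 198·14² = 38809 - 38808 = 1 ✓

x = 197, y = 14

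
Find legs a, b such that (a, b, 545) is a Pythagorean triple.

We need a² + b² = 545² = 297025.
Trying: 455² + 300² = 207025 + 90000 = 297025 ✓

(455, 300, 545)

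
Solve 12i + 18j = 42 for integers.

Step 1: Check solvability.
gcd(12, 18) = 6
Since 6 divides 42, solutions exist.

Step 2: Apply extended Euclidean algorithm to find gcd.
We find integers such that 12*x0 + 18*y0 = 6

Step 3: Scale the particular solution.
Multiply by 42/6 = 7:
i = -7, j = 7

Step 4: Verify.
12*(-7) + 18*(7) = 42 = 42 ✓

i = -7, j = 7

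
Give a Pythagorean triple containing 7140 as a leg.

We need the other leg and hypotenuse such that 7140² + x² = c².
Take x = 1520, c = 7300: 7140² + 1520² = 50979600 + 2310400 = 53290000 = 7300² ✓
Triple: (7140, 1520, 7300)

(7140, 1520, 7300)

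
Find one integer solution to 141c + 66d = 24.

Step 1: Check solvability.
gcd(141, 66) = 3
Since 3 divides 24, solutions exist.

Step 2: Apply extended Euclidean algorithm to find gcd.
We find integers such that 141*x0 + 66*y0 = 3

Step 3: Scale the particular solution.
Multiply by 24/3 = 8:
c = -56, d = 120

Step 4: Verify.
141*(-56) + 66*(120) = 24 = 24 ✓

c = -56, d = 120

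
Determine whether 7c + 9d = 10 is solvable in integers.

Step 1: Compute gcd(7, 9).
gcd(7, 9) = 1

Step 2: Check divisibility.
Does 1 divide 10? 10 = 1 x 10, so yes.

By the theorem on linear Diophantine equations, 7c + 9d = 10 has integer solutions if and only if gcd(7, 9) divides 10. Since 1 | 10, solutions exist.

Yes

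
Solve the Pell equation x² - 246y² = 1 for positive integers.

We seek the smallest positive integers (x, y) with x² - 246y² = 1, i.e., x² = 246y² + 1.
Try successive y values:
y = 1: x² = 246·1² + 1 = 247, not a perfect square
y = 2: x² = 246·2² + 1 = 985, not a perfect square
y = 3: x² = 246·3² + 1 = 2215, not a perfect square
... continuing the search (or via continued fractions) ...
y = 5662: x² = 246·5662² + 1 = 7886328025, x = 88805 ✓

Verify: 88805² - 246·5662² = 7886328025 - 7886328024 = 1 ✓

x = 88805, y = 5662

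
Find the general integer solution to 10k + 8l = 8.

Step 1: Compute gcd(10, 8) = 2.
Since 2 divides 8, solutions exist.

Step 2: Find a particular solution using extended Euclidean algorithm.
We get k₀ = 4, l₀ = -4.
Check: 10*4 + 8*-4 = 8 = 8 ✓

Step 3: Write the general solution.
k = 4 + (8/2)t = 4 + 4t
l = -4 - (10/2)t = -4 - 5t
for any integer t.

k = 4 + 4t, l = -4 - 5t for integer t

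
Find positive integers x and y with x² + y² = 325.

We need to find integers x, y > 0 such that x² + y² = 325.
Trying x = 1: y² = 325 - 1² = 325 - 1 = 324
y = 18
Check: 1² + 18² = 1 + 324 = 325 ✓

325 = 1² + 18²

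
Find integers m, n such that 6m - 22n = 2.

Step 1: Check solvability.
gcd(6, 22) = 2
Since 2 divides 2, solutions exist.

Step 2: Apply extended Euclidean algorithm to find gcd.
We find integers such that 6*x0 + 22*y0 = 2

Step 3: Scale the particular solution.
Multiply by 2/2 = 1:
m = 4, n = 1

Step 4: Verify.
6*(4) - 22*(1) = 2 = 2 ✓

m = 4, n = 1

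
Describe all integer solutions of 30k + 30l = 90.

Step 1: Compute gcd(30, 30) = 30.
Since 30 divides 90, solutions exist.

Step 2: Find a particular solution using extended Euclidean algorithm.
We get k₀ = 0, l₀ = 3.
Check: 30*0 + 30*3 = 90 = 90 ✓

Step 3: Write the general solution.
k = 0 + (30/30)t = 0 + 1t
l = 3 - (30/30)t = 3 - 1t
for any integer t.

k = 0 + 1t, l = 3 - 1t for integer t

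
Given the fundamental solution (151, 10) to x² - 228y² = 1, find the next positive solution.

Solutions to x² - Dy² = 1 are generated by powers of (x₀ + y₀√D).
The next solution satisfies x₁ + y₁√228 = (x₀ + y₀√228)², giving:
x₁ = x₀² + 228y₀² = 151² + 228·10² = 22801 + 22800 = 45601
y₁ = 2x₀y₀ = 2·151·10 = 3020

Verify: 45601² - 228·3020² = 2079451201 - 2079451200 = 1 ✓

x = 45601, y = 3020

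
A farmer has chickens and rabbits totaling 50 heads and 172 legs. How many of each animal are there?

Let c = chickens, r = rabbits.
Heads: c + r = 50
Legs: 2c + 4r = 172
From the first equation, c = 50 - r. Substitute:
2(50 - r) + 4r = 172
100 + 2r = 172
r = (172 - 100)/2 = 36
c = 50 - 36 = 14

Chickens: 14, Rabbits: 36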